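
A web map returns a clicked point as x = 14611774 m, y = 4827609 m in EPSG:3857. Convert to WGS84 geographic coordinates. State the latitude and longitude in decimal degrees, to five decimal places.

R = 6378137 m. λ = x/R = 131.25979912°.
φ = 2·arctan(exp(y/R)) − 90° = 2·arctan(2.13166) − 90° = 39.73570049°.

lat 39.73570°, lon 131.25980°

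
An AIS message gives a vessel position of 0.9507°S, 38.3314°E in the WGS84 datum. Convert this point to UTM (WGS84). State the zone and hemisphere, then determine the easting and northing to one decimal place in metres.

Zone 37S: E 425610.0 m, N 9894911.8 m

Longitude 38.3314° lies in the 6° band [36°, 42°), giving zone 37; latitude is south of the equator, so 37S.
Zone 37 central meridian λ₀ = 6×37 − 183 = 39°; Δλ = -0.6686°.
Transverse Mercator on WGS84 with k₀ = 0.9996 gives E = 425610.034 m, N = 9894911.786 m.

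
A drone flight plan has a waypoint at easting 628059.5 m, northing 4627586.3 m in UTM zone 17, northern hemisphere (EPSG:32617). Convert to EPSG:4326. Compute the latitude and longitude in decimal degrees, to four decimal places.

Zone 17N: λ₀ = -81°, k₀ = 0.9996, false easting 500000 m.
Meridian distance M = (N − FN)/k₀ = 4629438.1 m.
Inverse transverse Mercator on WGS84 gives φ = 41.78979999°, λ = -79.45879970°.

lat 41.7898°, lon -79.4588°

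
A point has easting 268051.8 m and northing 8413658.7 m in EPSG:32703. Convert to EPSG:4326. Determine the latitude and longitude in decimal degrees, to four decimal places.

Zone 3S: λ₀ = -165°, k₀ = 0.9996, false easting 500000 m, false northing 10000000 m.
Meridian distance M = (N − FN)/k₀ = -1586976.1 m.
Inverse transverse Mercator on WGS84 gives φ = -14.33940027°, λ = -167.15060020°.

lat -14.3394°, lon -167.1506°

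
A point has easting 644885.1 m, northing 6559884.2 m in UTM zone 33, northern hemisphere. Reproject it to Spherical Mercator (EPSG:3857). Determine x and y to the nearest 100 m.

Unproject from UTM 33N (λ₀ = 15°) → φ = 59.15339983°, λ = 17.53349994°.
Web Mercator (R = 6378137 m): x = 1951820.285 m, y = 8213616.602 m.

x 1951800 m, y 8213600 m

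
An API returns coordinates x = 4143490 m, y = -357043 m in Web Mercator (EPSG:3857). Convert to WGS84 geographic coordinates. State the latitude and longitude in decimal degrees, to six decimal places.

lat -3.205698°, lon 37.221604°

R = 6378137 m. λ = x/R = 37.22160397°.
φ = 2·arctan(exp(y/R)) − 90° = 2·arctan(0.94556) − 90° = -3.20569801°.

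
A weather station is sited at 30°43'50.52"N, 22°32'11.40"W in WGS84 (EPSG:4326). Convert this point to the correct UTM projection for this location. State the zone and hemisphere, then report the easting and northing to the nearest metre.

Longitude -22.5365° lies in the 6° band [-24°, -18°), giving zone 27; latitude is north of the equator, so 27N.
Zone 27 central meridian λ₀ = 6×27 − 183 = -21°; Δλ = -1.5365°.
Transverse Mercator on WGS84 with k₀ = 0.9996 gives E = 352897.318 m, N = 3400765.419 m.

Zone 27N: E 352897 m, N 3400765 m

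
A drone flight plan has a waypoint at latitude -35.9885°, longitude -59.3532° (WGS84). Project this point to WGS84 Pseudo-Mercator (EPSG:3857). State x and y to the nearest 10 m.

x -6607170 m, y -4299040 m

Web Mercator is spherical with R = a = 6378137 m.
x = R·λ = 6378137 × -1.035908762 = -6607168.001 m.
y = R·ln tan(π/4 + φ/2) = 6378137 × -0.674027401 = -4299039.105 m.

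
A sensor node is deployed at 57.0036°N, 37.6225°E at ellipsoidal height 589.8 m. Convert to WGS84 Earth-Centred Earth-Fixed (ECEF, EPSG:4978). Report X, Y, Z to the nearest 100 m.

WGS84: a = 6378137 m, e² = 0.006694380; N(φ) = a/√(1−e²sin²φ) = 6393207.567 m.
X = (N+h)·cosφ·cosλ = 2757897.986 m; Y = (N+h)·cosφ·sinλ = 2125593.211 m; Z = (N(1−e²)+h)·sinφ = 5326613.101 m.

X 2757900 m, Y 2125600 m, Z 5326600 m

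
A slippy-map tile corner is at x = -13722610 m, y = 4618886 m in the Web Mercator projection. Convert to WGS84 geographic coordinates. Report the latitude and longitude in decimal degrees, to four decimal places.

R = 6378137 m. λ = x/R = -123.27230301°.
φ = 2·arctan(exp(y/R)) − 90° = 2·arctan(2.06303) − 90° = 38.27879919°.

lat 38.2788°, lon -123.2723°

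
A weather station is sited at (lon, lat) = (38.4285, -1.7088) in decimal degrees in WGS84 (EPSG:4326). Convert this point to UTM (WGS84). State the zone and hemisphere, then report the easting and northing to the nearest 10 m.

Zone 37S: E 436430 m, N 9811120 m

Longitude 38.4285° lies in the 6° band [36°, 42°), giving zone 37; latitude is south of the equator, so 37S.
Zone 37 central meridian λ₀ = 6×37 − 183 = 39°; Δλ = -0.5715°.
Transverse Mercator on WGS84 with k₀ = 0.9996 gives E = 436433.391 m, N = 9811116.241 m.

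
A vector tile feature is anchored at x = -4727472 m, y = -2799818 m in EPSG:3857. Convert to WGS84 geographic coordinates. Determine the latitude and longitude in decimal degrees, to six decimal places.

lat -24.380298°, lon -42.467604°

R = 6378137 m. λ = x/R = -42.46760353°.
φ = 2·arctan(exp(y/R)) − 90° = 2·arctan(0.64470) − 90° = -24.38029779°.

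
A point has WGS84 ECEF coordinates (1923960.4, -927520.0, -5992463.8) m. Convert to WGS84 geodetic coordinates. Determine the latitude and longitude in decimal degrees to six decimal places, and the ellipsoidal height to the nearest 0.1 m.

λ = atan2(Y, X) = -25.73820103°; p = √(X²+Y²) = 2135864.5 m.
Bowring's method on WGS84 (a = 6378137 m, b = 6356752.314 m) gives φ = -70.50400008°, h = 2572.527 m.

lat -70.504000°, lon -25.738201°, h 2572.5 m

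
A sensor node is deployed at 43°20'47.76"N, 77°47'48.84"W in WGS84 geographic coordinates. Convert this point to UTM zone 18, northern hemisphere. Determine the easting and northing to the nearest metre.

E 273310 m, N 4803105 m

Zone 18 central meridian λ₀ = 6×18 − 183 = -75°; Δλ = -2.7969°.
Transverse Mercator on WGS84 with k₀ = 0.9996 gives E = 273309.528 m, N = 4803104.749 m.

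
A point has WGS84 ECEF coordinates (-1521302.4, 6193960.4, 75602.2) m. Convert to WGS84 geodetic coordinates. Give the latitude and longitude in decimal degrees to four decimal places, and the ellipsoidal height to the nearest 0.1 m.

lat 0.6837°, lon 103.7993°, h 362.9 m

λ = atan2(Y, X) = 103.79930039°; p = √(X²+Y²) = 6378048.8 m.
Bowring's method on WGS84 (a = 6378137 m, b = 6356752.314 m) gives φ = 0.68369996°, h = 362.874 m.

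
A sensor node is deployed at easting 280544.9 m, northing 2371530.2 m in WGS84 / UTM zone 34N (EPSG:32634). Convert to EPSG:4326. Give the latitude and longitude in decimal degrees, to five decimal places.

Zone 34N: λ₀ = 21°, k₀ = 0.9996, false easting 500000 m.
Meridian distance M = (N − FN)/k₀ = 2372479.2 m.
Inverse transverse Mercator on WGS84 gives φ = 21.43279960°, λ = 18.88260019°.

lat 21.43280°, lon 18.88260°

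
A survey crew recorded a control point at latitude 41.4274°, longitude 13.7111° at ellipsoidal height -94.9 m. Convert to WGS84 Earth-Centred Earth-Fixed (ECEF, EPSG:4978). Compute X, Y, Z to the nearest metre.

WGS84: a = 6378137 m, e² = 0.006694380; N(φ) = a/√(1−e²sin²φ) = 6387504.284 m.
X = (N+h)·cosφ·cosλ = 4652767.809 m; Y = (N+h)·cosφ·sinλ = 1135177.530 m; Z = (N(1−e²)+h)·sinφ = 4198067.129 m.

X 4652768 m, Y 1135178 m, Z 4198067 m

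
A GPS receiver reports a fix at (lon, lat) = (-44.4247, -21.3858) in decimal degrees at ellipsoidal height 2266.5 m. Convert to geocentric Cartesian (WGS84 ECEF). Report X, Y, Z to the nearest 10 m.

WGS84: a = 6378137 m, e² = 0.006694380; N(φ) = a/√(1−e²sin²φ) = 6380977.581 m.
X = (N+h)·cosφ·cosλ = 4244842.100 m; Y = (N+h)·cosφ·sinλ = -4160442.814 m; Z = (N(1−e²)+h)·sinφ = -2312048.099 m.

X 4244840 m, Y -4160440 m, Z -2312050 m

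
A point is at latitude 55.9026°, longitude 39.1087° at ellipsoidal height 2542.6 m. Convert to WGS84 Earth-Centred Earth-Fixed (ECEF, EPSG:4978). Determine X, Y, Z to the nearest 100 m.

X 2782000 m, Y 2261600 m, Z 5260500 m

WGS84: a = 6378137 m, e² = 0.006694380; N(φ) = a/√(1−e²sin²φ) = 6392827.049 m.
X = (N+h)·cosφ·cosλ = 2781979.565 m; Y = (N+h)·cosφ·sinλ = 2261554.967 m; Z = (N(1−e²)+h)·sinφ = 5260475.860 m.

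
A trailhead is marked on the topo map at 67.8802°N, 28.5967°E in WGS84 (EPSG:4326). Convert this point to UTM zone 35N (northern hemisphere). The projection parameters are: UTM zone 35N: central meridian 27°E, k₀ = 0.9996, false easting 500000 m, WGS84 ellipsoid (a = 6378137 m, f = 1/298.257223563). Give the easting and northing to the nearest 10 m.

E 567090 m, N 7530370 m

Zone 35 central meridian λ₀ = 6×35 − 183 = 27°; Δλ = +1.5967°.
Transverse Mercator on WGS84 with k₀ = 0.9996 gives E = 567088.471 m, N = 7530373.831 m.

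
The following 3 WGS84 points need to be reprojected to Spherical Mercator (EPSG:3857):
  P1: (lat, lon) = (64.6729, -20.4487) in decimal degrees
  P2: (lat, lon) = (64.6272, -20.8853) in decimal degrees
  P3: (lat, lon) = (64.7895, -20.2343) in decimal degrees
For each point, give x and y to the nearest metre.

Web Mercator: x = R·λ, y = R·ln tan(π/4+φ/2), R = 6378137 m.
P1 (64.6729°, -20.4487°) → (-2276338.871, 9522734.641) m.
P2 (64.6272°, -20.8853°) → (-2324940.961, 9510852.471) m.
P3 (64.7895°, -20.2343°) → (-2252471.973, 9553142.054) m.

P1: x -2276339 m, y 9522735 m; P2: x -2324941 m, y 9510852 m; P3: x -2252472 m, y 9553142 m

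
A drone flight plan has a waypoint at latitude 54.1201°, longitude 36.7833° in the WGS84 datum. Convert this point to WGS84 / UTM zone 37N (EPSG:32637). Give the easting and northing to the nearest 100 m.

Zone 37 central meridian λ₀ = 6×37 − 183 = 39°; Δλ = -2.2167°.
Transverse Mercator on WGS84 with k₀ = 0.9996 gives E = 355126.183 m, N = 5999155.370 m.

E 355100 m, N 5999200 m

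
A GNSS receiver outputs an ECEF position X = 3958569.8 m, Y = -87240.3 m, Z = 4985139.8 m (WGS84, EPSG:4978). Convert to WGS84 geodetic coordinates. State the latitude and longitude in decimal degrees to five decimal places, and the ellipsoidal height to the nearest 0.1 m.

λ = atan2(Y, X) = -1.26249940°; p = √(X²+Y²) = 3959531.0 m.
Bowring's method on WGS84 (a = 6378137 m, b = 6356752.314 m) gives φ = 51.72829987°, h = 1279.758 m.

lat 51.72830°, lon -1.26250°, h 1279.8 m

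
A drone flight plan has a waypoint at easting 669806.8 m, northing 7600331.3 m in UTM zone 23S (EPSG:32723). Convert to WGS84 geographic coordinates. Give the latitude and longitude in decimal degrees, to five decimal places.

lat -21.69230°, lon -43.35860°

Zone 23S: λ₀ = -45°, k₀ = 0.9996, false easting 500000 m, false northing 10000000 m.
Meridian distance M = (N − FN)/k₀ = -2400629.0 m.
Inverse transverse Mercator on WGS84 gives φ = -21.69229983°, λ = -43.35859955°.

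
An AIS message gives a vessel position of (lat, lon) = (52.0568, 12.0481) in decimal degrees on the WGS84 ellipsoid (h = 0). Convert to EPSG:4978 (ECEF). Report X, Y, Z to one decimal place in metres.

X 3843411.5 m, Y 820315.3 m, Z 5006691.9 m

WGS84: a = 6378137 m, e² = 0.006694380; N(φ) = a/√(1−e²sin²φ) = 6391455.927 m.
X = (N+h)·cosφ·cosλ = 3843411.540 m; Y = (N+h)·cosφ·sinλ = 820315.278 m; Z = (N(1−e²)+h)·sinφ = 5006691.867 m.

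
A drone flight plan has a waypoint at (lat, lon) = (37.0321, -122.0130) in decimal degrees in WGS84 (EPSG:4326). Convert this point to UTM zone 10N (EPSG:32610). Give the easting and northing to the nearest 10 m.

Zone 10 central meridian λ₀ = 6×10 − 183 = -123°; Δλ = +0.9870°.
Transverse Mercator on WGS84 with k₀ = 0.9996 gives E = 587783.651 m, N = 4098888.733 m.

E 587780 m, N 4098890 m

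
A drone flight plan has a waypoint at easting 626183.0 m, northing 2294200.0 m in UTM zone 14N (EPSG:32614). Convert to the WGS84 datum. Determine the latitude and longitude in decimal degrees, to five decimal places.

lat 20.74320°, lon -97.78800°

Zone 14N: λ₀ = -99°, k₀ = 0.9996, false easting 500000 m.
Meridian distance M = (N − FN)/k₀ = 2295118.0 m.
Inverse transverse Mercator on WGS84 gives φ = 20.74319961°, λ = -97.78800007°.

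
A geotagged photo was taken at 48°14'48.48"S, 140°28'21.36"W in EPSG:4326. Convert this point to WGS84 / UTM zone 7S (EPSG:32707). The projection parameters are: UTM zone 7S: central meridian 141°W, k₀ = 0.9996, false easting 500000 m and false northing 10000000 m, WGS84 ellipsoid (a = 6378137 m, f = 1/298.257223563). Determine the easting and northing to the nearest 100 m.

Zone 7 central meridian λ₀ = 6×7 − 183 = -141°; Δλ = +0.5274°.
Transverse Mercator on WGS84 with k₀ = 0.9996 gives E = 539153.598 m, N = 4656133.953 m.

E 539200 m, N 4656100 m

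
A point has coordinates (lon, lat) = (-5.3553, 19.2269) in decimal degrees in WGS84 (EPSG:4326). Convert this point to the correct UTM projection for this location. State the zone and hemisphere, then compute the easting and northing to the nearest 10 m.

Longitude -5.3553° lies in the 6° band [-6°, 0°), giving zone 30; latitude is north of the equator, so 30N.
Zone 30 central meridian λ₀ = 6×30 − 183 = -3°; Δλ = -2.3553°.
Transverse Mercator on WGS84 with k₀ = 0.9996 gives E = 252387.880 m, N = 2127610.397 m.

Zone 30N: E 252390 m, N 2127610 m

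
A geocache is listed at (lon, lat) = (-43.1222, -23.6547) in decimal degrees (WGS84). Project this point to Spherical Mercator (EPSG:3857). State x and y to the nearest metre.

Web Mercator is spherical with R = a = 6378137 m.
x = R·λ = 6378137 × -0.752624371 = -4800341.346 m.
y = R·ln tan(π/4 + φ/2) = 6378137 × -0.425106563 = -2711387.897 m.

x -4800341 m, y -2711388 m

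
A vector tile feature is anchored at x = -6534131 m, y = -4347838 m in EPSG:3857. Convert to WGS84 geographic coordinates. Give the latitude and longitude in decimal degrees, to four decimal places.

lat -36.3424°, lon -58.6971°

R = 6378137 m. λ = x/R = -58.69709746°.
φ = 2·arctan(exp(y/R)) − 90° = 2·arctan(0.50577) − 90° = -36.34240041°.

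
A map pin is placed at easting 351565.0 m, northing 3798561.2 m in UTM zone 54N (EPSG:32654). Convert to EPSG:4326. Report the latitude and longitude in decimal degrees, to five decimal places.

lat 34.31770°, lon 139.38670°

Zone 54N: λ₀ = 141°, k₀ = 0.9996, false easting 500000 m.
Meridian distance M = (N − FN)/k₀ = 3800081.2 m.
Inverse transverse Mercator on WGS84 gives φ = 34.31770004°, λ = 139.38670027°.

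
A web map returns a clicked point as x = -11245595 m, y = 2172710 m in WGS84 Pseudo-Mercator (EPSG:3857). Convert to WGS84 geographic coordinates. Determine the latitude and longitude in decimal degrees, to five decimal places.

lat 19.15090°, lon -101.02090°

R = 6378137 m. λ = x/R = -101.02089868°.
φ = 2·arctan(exp(y/R)) − 90° = 2·arctan(1.40586) − 90° = 19.15089978°.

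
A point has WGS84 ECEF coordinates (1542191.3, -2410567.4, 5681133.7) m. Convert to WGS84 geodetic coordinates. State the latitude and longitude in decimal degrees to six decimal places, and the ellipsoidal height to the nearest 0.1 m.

lat 63.419200°, lon -57.390400°, h 106.1 m

λ = atan2(Y, X) = -57.39040023°; p = √(X²+Y²) = 2861675.9 m.
Bowring's method on WGS84 (a = 6378137 m, b = 6356752.314 m) gives φ = 63.41919970°, h = 106.083 m.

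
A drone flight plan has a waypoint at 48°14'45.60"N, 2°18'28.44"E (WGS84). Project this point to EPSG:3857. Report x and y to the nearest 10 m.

x 256910 m, y 6147880 m

Web Mercator is spherical with R = a = 6378137 m.
x = R·λ = 6378137 × 0.040280454 = 256914.253 m.
y = R·ln tan(π/4 + φ/2) = 6378137 × 0.963898782 = 6147878.483 m.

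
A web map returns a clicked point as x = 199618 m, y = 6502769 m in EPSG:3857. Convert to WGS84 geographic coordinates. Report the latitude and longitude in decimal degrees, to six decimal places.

lat 50.325100°, lon 1.793199°

R = 6378137 m. λ = x/R = 1.79319900°.
φ = 2·arctan(exp(y/R)) − 90° = 2·arctan(2.77192) − 90° = 50.32510023°.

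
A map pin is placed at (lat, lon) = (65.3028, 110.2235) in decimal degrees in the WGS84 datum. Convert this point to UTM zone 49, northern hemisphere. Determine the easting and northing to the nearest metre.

E 463799 m, N 7242425 m

Zone 49 central meridian λ₀ = 6×49 − 183 = 111°; Δλ = -0.7765°.
Transverse Mercator on WGS84 with k₀ = 0.9996 gives E = 463798.589 m, N = 7242424.603 m.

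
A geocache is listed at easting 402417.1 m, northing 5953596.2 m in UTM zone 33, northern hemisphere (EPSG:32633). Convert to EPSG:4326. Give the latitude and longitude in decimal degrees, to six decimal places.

lat 53.721900°, lon 13.521101°

Zone 33N: λ₀ = 15°, k₀ = 0.9996, false easting 500000 m.
Meridian distance M = (N − FN)/k₀ = 5955978.6 m.
Inverse transverse Mercator on WGS84 gives φ = 53.72189999°, λ = 13.52110070°.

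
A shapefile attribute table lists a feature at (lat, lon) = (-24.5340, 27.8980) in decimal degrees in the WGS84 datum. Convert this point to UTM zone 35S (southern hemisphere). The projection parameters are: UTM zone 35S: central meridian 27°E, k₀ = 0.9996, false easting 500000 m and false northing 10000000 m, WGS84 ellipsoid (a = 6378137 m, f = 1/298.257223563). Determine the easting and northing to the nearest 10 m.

Zone 35 central meridian λ₀ = 6×35 − 183 = 27°; Δλ = +0.8980°.
Transverse Mercator on WGS84 with k₀ = 0.9996 gives E = 590958.163 m, N = 7286354.168 m.

E 590960 m, N 7286350 m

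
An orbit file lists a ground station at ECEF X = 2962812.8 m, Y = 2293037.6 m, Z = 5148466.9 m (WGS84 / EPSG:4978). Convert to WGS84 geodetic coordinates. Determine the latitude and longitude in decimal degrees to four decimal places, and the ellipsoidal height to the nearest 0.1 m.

λ = atan2(Y, X) = 37.73770017°; p = √(X²+Y²) = 3746502.5 m.
Bowring's method on WGS84 (a = 6378137 m, b = 6356752.314 m) gives φ = 54.13969994°, h = 3206.446 m.

lat 54.1397°, lon 37.7377°, h 3206.4 m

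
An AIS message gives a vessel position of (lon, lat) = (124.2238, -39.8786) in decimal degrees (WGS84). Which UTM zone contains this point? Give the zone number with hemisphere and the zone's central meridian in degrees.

UTM zone = ⌊(λ + 180)/6⌋ + 1; 124.2238° ∈ [120°, 126°) → zone 51.
Hemisphere: S (φ < 0).
Central meridian λ₀ = 6×51 − 183 = 123°.

Zone 51S, central meridian 123°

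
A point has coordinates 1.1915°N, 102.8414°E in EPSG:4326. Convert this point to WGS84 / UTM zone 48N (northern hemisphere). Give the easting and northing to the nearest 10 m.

Zone 48 central meridian λ₀ = 6×48 − 183 = 105°; Δλ = -2.1586°.
Transverse Mercator on WGS84 with k₀ = 0.9996 gives E = 259796.289 m, N = 131790.864 m.

E 259800 m, N 131790 m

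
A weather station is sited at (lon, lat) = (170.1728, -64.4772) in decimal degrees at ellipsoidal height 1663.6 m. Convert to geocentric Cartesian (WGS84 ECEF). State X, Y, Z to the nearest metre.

X -2715943 m, Y 470453 m, Z -5734338 m

WGS84: a = 6378137 m, e² = 0.006694380; N(φ) = a/√(1−e²sin²φ) = 6395593.851 m.
X = (N+h)·cosφ·cosλ = -2715943.286 m; Y = (N+h)·cosφ·sinλ = 470452.780 m; Z = (N(1−e²)+h)·sinφ = -5734337.597 m.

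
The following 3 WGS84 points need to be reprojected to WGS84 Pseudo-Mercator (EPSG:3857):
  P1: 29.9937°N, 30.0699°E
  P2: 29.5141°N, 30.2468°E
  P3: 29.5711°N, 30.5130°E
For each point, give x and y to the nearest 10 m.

P1: x 3347370 m, y 3502740 m; P2: x 3367060 m, y 3441240 m; P3: x 3396690 m, y 3448540 m

Web Mercator: x = R·λ, y = R·ln tan(π/4+φ/2), R = 6378137 m.
P1 (29.9937°, 30.0699°) → (3347365.956, 3502740.063) m.
P2 (29.5141°, 30.2468°) → (3367058.374, 3441243.592) m.
P3 (29.5711°, 30.5130°) → (3396691.623, 3448537.028) m.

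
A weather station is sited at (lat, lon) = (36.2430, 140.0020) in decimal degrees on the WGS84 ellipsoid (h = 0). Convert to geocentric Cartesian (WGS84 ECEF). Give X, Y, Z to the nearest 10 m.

X -3945320 m, Y 3310290 m, Z 3749970 m

WGS84: a = 6378137 m, e² = 0.006694380; N(φ) = a/√(1−e²sin²φ) = 6385612.192 m.
X = (N+h)·cosφ·cosλ = -3945323.927 m; Y = (N+h)·cosφ·sinλ = 3310285.176 m; Z = (N(1−e²)+h)·sinφ = 3749972.000 m.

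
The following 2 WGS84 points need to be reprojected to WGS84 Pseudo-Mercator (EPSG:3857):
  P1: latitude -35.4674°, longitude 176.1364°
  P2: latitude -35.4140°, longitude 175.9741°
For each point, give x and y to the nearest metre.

Web Mercator: x = R·λ, y = R·ln tan(π/4+φ/2), R = 6378137 m.
P1 (-35.4674°, 176.1364°) → (19607414.358, -4227581.749) m.
P2 (-35.4140°, 175.9741°) → (19589347.205, -4220285.390) m.

P1: x 19607414 m, y -4227582 m; P2: x 19589347 m, y -4220285 m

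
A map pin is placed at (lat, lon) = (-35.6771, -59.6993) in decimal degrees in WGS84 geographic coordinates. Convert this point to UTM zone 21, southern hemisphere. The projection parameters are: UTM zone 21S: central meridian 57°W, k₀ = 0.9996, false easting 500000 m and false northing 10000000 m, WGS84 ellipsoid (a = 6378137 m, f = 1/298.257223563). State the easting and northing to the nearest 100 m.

E 255700 m, N 6048500 m

Zone 21 central meridian λ₀ = 6×21 − 183 = -57°; Δλ = -2.6993°.
Transverse Mercator on WGS84 with k₀ = 0.9996 gives E = 255701.496 m, N = 6048507.248 m.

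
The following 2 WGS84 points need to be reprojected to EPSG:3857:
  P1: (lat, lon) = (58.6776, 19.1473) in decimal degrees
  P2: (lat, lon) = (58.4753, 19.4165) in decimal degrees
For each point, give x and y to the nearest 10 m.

Web Mercator: x = R·λ, y = R·ln tan(π/4+φ/2), R = 6378137 m.
P1 (58.6776°, 19.1473°) → (2131467.686, 8111027.772) m.
P2 (58.4753°, 19.4165°) → (2161434.893, 8067833.072) m.

P1: x 2131470 m, y 8111030 m; P2: x 2161430 m, y 8067830 m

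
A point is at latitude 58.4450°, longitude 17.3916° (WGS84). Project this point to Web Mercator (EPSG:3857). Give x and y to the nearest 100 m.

x 1936000 m, y 8061400 m

Web Mercator is spherical with R = a = 6378137 m.
x = R·λ = 6378137 × 0.303540682 = 1936024.056 m.
y = R·ln tan(π/4 + φ/2) = 6378137 × 1.263909023 = 8061384.905 m.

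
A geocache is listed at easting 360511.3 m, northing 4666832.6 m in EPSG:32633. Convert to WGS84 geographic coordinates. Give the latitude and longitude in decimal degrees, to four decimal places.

lat 42.1412°, lon 13.3120°

Zone 33N: λ₀ = 15°, k₀ = 0.9996, false easting 500000 m.
Meridian distance M = (N − FN)/k₀ = 4668700.1 m.
Inverse transverse Mercator on WGS84 gives φ = 42.14120038°, λ = 13.31200018°.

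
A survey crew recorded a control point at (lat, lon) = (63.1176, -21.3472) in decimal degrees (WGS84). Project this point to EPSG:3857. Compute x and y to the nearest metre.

x -2376359 m, y 9129145 m

Web Mercator is spherical with R = a = 6378137 m.
x = R·λ = 6378137 × -0.372578926 = -2376359.434 m.
y = R·ln tan(π/4 + φ/2) = 6378137 × 1.431318416 = 9129144.947 m.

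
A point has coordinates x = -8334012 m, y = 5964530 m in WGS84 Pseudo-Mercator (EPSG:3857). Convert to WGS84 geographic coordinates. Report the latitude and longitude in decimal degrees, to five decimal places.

R = 6378137 m. λ = x/R = -74.86570358°.
φ = 2·arctan(exp(y/R)) − 90° = 2·arctan(2.54760) − 90° = 47.13739904°.

lat 47.13740°, lon -74.86570°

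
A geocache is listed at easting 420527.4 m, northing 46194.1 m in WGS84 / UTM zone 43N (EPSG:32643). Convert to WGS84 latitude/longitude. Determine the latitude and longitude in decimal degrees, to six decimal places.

lat 0.417900°, lon 74.285800°

Zone 43N: λ₀ = 75°, k₀ = 0.9996, false easting 500000 m.
Meridian distance M = (N − FN)/k₀ = 46212.6 m.
Inverse transverse Mercator on WGS84 gives φ = 0.41789975°, λ = 74.28579956°.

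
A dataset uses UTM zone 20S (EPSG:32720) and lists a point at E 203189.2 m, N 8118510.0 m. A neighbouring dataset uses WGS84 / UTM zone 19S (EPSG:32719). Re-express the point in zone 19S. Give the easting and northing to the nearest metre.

UTM 20S → geographic: φ = -16.99840014°, λ = -65.78750019°.
UTM 19S (λ₀ = -69°) forward: E = 842101.408 m, N = 8117816.079 m.

E 842101 m, N 8117816 m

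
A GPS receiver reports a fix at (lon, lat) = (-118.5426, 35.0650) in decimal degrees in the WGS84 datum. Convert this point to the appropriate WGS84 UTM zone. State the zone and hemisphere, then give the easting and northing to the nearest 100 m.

Longitude -118.5426° lies in the 6° band [-120°, -114°), giving zone 11; latitude is north of the equator, so 11N.
Zone 11 central meridian λ₀ = 6×11 − 183 = -117°; Δλ = -1.5426°.
Transverse Mercator on WGS84 with k₀ = 0.9996 gives E = 359340.777 m, N = 3881339.346 m.

Zone 11N: E 359300 m, N 3881300 m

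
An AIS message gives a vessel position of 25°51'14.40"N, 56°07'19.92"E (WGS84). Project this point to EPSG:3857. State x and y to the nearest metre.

x 6247495 m, y 2981009 m

Web Mercator is spherical with R = a = 6378137 m.
x = R·λ = 6378137 × 0.979517173 = 6247494.726 m.
y = R·ln tan(π/4 + φ/2) = 6378137 × 0.467379335 = 2981009.426 m.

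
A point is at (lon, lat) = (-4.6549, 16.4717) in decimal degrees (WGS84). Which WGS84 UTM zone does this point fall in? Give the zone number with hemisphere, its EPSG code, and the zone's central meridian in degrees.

UTM zone = ⌊(λ + 180)/6⌋ + 1; -4.6549° ∈ [-6°, 0°) → zone 30.
Hemisphere: N (φ ≥ 0).
Central meridian λ₀ = 6×30 − 183 = -3°.
EPSG code: 32630.

Zone 30N (EPSG:32630), central meridian -3°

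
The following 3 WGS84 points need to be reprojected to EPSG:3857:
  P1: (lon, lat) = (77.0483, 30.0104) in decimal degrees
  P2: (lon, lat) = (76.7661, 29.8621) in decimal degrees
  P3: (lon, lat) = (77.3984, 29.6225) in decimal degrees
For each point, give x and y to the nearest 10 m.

P1: x 8576980 m, y 3504890 m; P2: x 8545560 m, y 3485840 m; P3: x 8615950 m, y 3455120 m

Web Mercator: x = R·λ, y = R·ln tan(π/4+φ/2), R = 6378137 m.
P1 (30.0104°, 77.0483°) → (8576977.522, 3504886.737) m.
P2 (29.8621°, 76.7661°) → (8545563.162, 3485836.371) m.
P3 (29.6225°, 77.3984°) → (8615950.476, 3455117.447) m.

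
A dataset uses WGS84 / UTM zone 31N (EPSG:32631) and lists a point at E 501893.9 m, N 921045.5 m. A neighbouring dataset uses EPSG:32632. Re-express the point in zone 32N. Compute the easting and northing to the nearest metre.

E -159912 m, N 926052 m

UTM 31N → geographic: φ = 8.33239977°, λ = 3.01720037°.
UTM 32N (λ₀ = 9°) forward: E = -159912.123 m, N = 926052.043 m.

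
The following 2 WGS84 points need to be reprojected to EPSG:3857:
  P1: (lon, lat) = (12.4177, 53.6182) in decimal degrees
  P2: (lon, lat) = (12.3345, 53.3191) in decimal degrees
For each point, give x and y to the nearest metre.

Web Mercator: x = R·λ, y = R·ln tan(π/4+φ/2), R = 6378137 m.
P1 (53.6182°, 12.4177°) → (1382332.041, 7098176.999) m.
P2 (53.3191°, 12.3345°) → (1373070.259, 7042242.292) m.

P1: x 1382332 m, y 7098177 m; P2: x 1373070 m, y 7042242 m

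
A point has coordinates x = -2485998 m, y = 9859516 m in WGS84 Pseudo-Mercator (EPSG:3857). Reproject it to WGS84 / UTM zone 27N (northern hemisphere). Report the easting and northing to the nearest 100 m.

E 439400 m, N 7313500 m

Web Mercator inverse (R = 6378137 m) → φ = 65.93660178°, λ = -22.33210000°.
UTM 27N forward: E = 439394.145 m, N = 7313486.869 m.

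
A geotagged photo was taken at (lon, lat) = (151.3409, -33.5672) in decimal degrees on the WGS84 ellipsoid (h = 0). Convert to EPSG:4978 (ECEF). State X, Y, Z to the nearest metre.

X -4668198 m, Y 2551434 m, Z -3506547 m

WGS84: a = 6378137 m, e² = 0.006694380; N(φ) = a/√(1−e²sin²φ) = 6384673.686 m.
X = (N+h)·cosφ·cosλ = -4668198.093 m; Y = (N+h)·cosφ·sinλ = 2551434.316 m; Z = (N(1−e²)+h)·sinφ = -3506547.176 m.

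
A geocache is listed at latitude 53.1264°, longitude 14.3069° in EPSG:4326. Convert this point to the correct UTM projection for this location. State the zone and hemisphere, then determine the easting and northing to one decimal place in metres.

Zone 33N: E 453622.1 m, N 5886556.0 m

Longitude 14.3069° lies in the 6° band [12°, 18°), giving zone 33; latitude is north of the equator, so 33N.
Zone 33 central meridian λ₀ = 6×33 − 183 = 15°; Δλ = -0.6931°.
Transverse Mercator on WGS84 with k₀ = 0.9996 gives E = 453622.074 m, N = 5886556.041 m.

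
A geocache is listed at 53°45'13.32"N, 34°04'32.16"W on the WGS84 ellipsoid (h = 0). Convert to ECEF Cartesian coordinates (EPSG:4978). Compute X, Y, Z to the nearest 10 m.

X 3130440 m, Y -2117520 m, Z 5120580 m

WGS84: a = 6378137 m, e² = 0.006694380; N(φ) = a/√(1−e²sin²φ) = 6392068.102 m.
X = (N+h)·cosφ·cosλ = 3130439.040 m; Y = (N+h)·cosφ·sinλ = -2117522.895 m; Z = (N(1−e²)+h)·sinφ = 5120582.751 m.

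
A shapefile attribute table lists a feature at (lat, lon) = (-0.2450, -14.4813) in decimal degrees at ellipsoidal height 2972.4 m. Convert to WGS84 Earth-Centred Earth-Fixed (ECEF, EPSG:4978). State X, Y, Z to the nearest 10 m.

X 6178320 m, Y -1595670 m, Z -27100 m

WGS84: a = 6378137 m, e² = 0.006694380; N(φ) = a/√(1−e²sin²φ) = 6378137.390 m.
X = (N+h)·cosφ·cosλ = 6178321.025 m; Y = (N+h)·cosφ·sinλ = -1595671.314 m; Z = (N(1−e²)+h)·sinφ = -27103.327 m.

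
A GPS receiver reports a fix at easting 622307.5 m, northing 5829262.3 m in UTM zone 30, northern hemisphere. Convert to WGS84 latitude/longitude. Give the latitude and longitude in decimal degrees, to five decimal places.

Zone 30N: λ₀ = -3°, k₀ = 0.9996, false easting 500000 m.
Meridian distance M = (N − FN)/k₀ = 5831594.9 m.
Inverse transverse Mercator on WGS84 gives φ = 52.59960013°, λ = -1.19410033°.

lat 52.59960°, lon -1.19410°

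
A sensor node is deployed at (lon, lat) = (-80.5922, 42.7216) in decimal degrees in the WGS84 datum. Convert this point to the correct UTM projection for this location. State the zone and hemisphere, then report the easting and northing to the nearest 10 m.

Zone 17N: E 533390 m, N 4729980 m

Longitude -80.5922° lies in the 6° band [-84°, -78°), giving zone 17; latitude is north of the equator, so 17N.
Zone 17 central meridian λ₀ = 6×17 − 183 = -81°; Δλ = +0.4078°.
Transverse Mercator on WGS84 with k₀ = 0.9996 gives E = 533388.802 m, N = 4729980.318 m.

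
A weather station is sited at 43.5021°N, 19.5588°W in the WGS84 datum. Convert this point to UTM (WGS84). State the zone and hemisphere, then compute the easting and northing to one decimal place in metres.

Zone 27N: E 616509.5 m, N 4817583.4 m

Longitude -19.5588° lies in the 6° band [-24°, -18°), giving zone 27; latitude is north of the equator, so 27N.
Zone 27 central meridian λ₀ = 6×27 − 183 = -21°; Δλ = +1.4412°.
Transverse Mercator on WGS84 with k₀ = 0.9996 gives E = 616509.471 m, N = 4817583.412 m.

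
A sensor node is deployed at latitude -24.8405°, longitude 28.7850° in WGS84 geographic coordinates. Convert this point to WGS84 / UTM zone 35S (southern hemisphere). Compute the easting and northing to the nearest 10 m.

E 680370 m, N 7251530 m

Zone 35 central meridian λ₀ = 6×35 − 183 = 27°; Δλ = +1.7850°.
Transverse Mercator on WGS84 with k₀ = 0.9996 gives E = 680374.681 m, N = 7251532.675 m.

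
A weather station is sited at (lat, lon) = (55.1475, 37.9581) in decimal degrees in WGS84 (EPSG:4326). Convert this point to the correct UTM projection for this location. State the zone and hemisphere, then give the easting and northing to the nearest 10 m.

Zone 37N: E 433600 m, N 6111700 m

Longitude 37.9581° lies in the 6° band [36°, 42°), giving zone 37; latitude is north of the equator, so 37N.
Zone 37 central meridian λ₀ = 6×37 − 183 = 39°; Δλ = -1.0419°.
Transverse Mercator on WGS84 with k₀ = 0.9996 gives E = 433597.174 m, N = 6111700.753 m.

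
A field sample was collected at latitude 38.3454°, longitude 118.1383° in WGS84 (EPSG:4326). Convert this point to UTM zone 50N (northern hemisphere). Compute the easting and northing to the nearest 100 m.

Zone 50 central meridian λ₀ = 6×50 − 183 = 117°; Δλ = +1.1383°.
Transverse Mercator on WGS84 with k₀ = 0.9996 gives E = 599470.660 m, N = 4244752.058 m.

E 599500 m, N 4244800 m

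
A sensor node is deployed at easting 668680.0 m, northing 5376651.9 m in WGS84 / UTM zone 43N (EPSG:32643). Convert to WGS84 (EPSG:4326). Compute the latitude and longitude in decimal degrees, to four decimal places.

lat 48.5203°, lon 77.2844°

Zone 43N: λ₀ = 75°, k₀ = 0.9996, false easting 500000 m.
Meridian distance M = (N − FN)/k₀ = 5378803.4 m.
Inverse transverse Mercator on WGS84 gives φ = 48.52029963°, λ = 77.28439954°.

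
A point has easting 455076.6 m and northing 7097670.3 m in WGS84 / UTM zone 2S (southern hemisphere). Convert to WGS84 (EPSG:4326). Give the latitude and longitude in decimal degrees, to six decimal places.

lat -26.239900°, lon -171.449800°

Zone 2S: λ₀ = -171°, k₀ = 0.9996, false easting 500000 m, false northing 10000000 m.
Meridian distance M = (N − FN)/k₀ = -2903491.1 m.
Inverse transverse Mercator on WGS84 gives φ = -26.23990042°, λ = -171.44980006°.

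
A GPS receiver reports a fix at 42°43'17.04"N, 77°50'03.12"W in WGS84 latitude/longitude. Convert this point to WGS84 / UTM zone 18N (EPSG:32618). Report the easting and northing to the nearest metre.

E 267940 m, N 4733773 m

Zone 18 central meridian λ₀ = 6×18 − 183 = -75°; Δλ = -2.8342°.
Transverse Mercator on WGS84 with k₀ = 0.9996 gives E = 267940.389 m, N = 4733773.061 m.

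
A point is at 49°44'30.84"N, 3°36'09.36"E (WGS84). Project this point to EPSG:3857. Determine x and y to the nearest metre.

Web Mercator is spherical with R = a = 6378137 m.
x = R·λ = 6378137 × 0.062877232 = 401039.598 m.
y = R·ln tan(π/4 + φ/2) = 6378137 × 1.003693848 = 6401696.871 m.

x 401040 m, y 6401697 m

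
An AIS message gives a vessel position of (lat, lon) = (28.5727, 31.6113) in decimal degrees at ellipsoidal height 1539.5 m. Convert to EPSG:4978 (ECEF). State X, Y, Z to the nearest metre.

WGS84: a = 6378137 m, e² = 0.006694380; N(φ) = a/√(1−e²sin²φ) = 6383026.066 m.
X = (N+h)·cosφ·cosλ = 4775049.522 m; Y = (N+h)·cosφ·sinλ = 2938928.398 m; Z = (N(1−e²)+h)·sinφ = 3033131.490 m.

X 4775050 m, Y 2938928 m, Z 3033131 m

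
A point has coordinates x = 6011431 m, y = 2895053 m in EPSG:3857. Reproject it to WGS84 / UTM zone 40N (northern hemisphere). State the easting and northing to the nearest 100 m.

E 197700 m, N 2785700 m

Web Mercator inverse (R = 6378137 m) → φ = 25.15709845°, λ = 54.00160347°.
UTM 40N forward: E = 197729.816 m, N = 2785707.478 m.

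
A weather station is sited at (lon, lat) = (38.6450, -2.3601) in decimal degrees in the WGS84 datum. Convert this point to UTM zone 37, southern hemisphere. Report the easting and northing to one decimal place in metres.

E 460530.4 m, N 9739131.5 m

Zone 37 central meridian λ₀ = 6×37 − 183 = 39°; Δλ = -0.3550°.
Transverse Mercator on WGS84 with k₀ = 0.9996 gives E = 460530.419 m, N = 9739131.522 m.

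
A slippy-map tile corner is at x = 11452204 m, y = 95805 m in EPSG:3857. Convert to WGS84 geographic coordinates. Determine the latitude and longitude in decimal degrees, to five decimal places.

R = 6378137 m. λ = x/R = 102.87689890°.
φ = 2·arctan(exp(y/R)) − 90° = 2·arctan(1.01513) − 90° = 0.86059860°.

lat 0.86060°, lon 102.87690°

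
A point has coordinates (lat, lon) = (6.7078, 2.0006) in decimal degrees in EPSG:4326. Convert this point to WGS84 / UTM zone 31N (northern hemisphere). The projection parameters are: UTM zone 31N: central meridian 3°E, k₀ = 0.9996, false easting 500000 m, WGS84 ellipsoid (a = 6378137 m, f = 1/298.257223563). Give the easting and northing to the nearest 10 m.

Zone 31 central meridian λ₀ = 6×31 − 183 = 3°; Δλ = -0.9994°.
Transverse Mercator on WGS84 with k₀ = 0.9996 gives E = 389542.520 m, N = 741559.899 m.

E 389540 m, N 741560 m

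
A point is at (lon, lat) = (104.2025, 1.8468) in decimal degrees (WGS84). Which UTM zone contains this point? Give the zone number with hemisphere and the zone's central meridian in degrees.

Zone 48N, central meridian 105°

UTM zone = ⌊(λ + 180)/6⌋ + 1; 104.2025° ∈ [102°, 108°) → zone 48.
Hemisphere: N (φ ≥ 0).
Central meridian λ₀ = 6×48 − 183 = 105°.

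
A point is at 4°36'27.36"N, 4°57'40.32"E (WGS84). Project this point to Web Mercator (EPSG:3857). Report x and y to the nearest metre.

Web Mercator is spherical with R = a = 6378137 m.
x = R·λ = 6378137 × 0.086589275 = 552278.258 m.
y = R·ln tan(π/4 + φ/2) = 6378137 × 0.080504608 = 513469.421 m.

x 552278 m, y 513469 m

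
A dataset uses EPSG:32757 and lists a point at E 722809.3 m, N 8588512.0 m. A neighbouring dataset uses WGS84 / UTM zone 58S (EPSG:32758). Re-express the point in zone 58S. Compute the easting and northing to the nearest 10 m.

E 71190 m, N 8586130 m

UTM 57S → geographic: φ = -12.76010025°, λ = 161.05229980°.
UTM 58S (λ₀ = 165°) forward: E = 71190.233 m, N = 8586127.028 m.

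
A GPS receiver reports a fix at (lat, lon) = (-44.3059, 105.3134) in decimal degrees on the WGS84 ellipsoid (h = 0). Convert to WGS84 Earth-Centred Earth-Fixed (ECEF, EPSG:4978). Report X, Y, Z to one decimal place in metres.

X -1207406.0 m, Y 4409481.0 m, Z -4432478.9 m

WGS84: a = 6378137 m, e² = 0.006694380; N(φ) = a/√(1−e²sin²φ) = 6388578.401 m.
X = (N+h)·cosφ·cosλ = -1207406.016 m; Y = (N+h)·cosφ·sinλ = 4409481.014 m; Z = (N(1−e²)+h)·sinφ = -4432478.932 m.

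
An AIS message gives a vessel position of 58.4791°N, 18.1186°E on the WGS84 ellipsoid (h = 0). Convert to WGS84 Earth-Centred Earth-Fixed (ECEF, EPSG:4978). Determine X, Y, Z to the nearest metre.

WGS84: a = 6378137 m, e² = 0.006694380; N(φ) = a/√(1−e²sin²φ) = 6393707.394 m.
X = (N+h)·cosφ·cosλ = 3176943.362 m; Y = (N+h)·cosφ·sinλ = 1039526.785 m; Z = (N(1−e²)+h)·sinφ = 5413826.295 m.

X 3176943 m, Y 1039527 m, Z 5413826 m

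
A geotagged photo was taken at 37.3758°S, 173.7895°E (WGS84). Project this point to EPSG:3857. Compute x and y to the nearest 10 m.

x 19346160 m, y -4491620 m

Web Mercator is spherical with R = a = 6378137 m.
x = R·λ = 6378137 × 3.033198980 = 19346158.645 m.
y = R·ln tan(π/4 + φ/2) = 6378137 × -0.704221110 = -4491618.716 m.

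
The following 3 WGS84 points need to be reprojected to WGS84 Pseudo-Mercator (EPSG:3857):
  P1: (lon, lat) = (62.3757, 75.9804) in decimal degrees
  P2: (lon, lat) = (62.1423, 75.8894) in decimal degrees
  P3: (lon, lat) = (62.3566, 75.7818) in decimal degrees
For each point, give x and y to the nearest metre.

Web Mercator: x = R·λ, y = R·ln tan(π/4+φ/2), R = 6378137 m.
P1 (75.9804°, 62.3757°) → (6943631.162, 13368007.096) m.
P2 (75.8894°, 62.1423°) → (6917649.193, 13326323.557) m.
P3 (75.7818°, 62.3566°) → (6941504.960, 13277374.680) m.

P1: x 6943631 m, y 13368007 m; P2: x 6917649 m, y 13326324 m; P3: x 6941505 m, y 13277375 m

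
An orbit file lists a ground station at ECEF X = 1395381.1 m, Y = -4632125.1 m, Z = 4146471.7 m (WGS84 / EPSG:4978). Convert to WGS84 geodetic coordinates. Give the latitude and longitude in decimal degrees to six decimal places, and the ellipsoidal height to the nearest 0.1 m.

λ = atan2(Y, X) = -73.23560052°; p = √(X²+Y²) = 4837734.1 m.
Bowring's method on WGS84 (a = 6378137 m, b = 6356752.314 m) gives φ = 40.79039991°, h = 2515.526 m.

lat 40.790400°, lon -73.235601°, h 2515.5 m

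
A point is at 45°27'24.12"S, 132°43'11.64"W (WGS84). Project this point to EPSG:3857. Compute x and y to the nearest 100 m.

Web Mercator is spherical with R = a = 6378137 m.
x = R·λ = 6378137 × -2.316399238 = -14774311.686 m.
y = R·ln tan(π/4 + φ/2) = 6378137 × -0.892691455 = -5693708.402 m.

x -14774300 m, y -5693700 m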